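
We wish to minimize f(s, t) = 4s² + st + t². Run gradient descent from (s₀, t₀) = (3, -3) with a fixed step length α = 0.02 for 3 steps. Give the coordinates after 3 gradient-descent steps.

∇f = (8s + t, s + 2t)
(s₁, t₁) = (3, -3) − 0.02·(21, -3) = (2.58, -2.94)
(s₂, t₂) = (2.58, -2.94) − 0.02·(17.7, -3.3) = (2.226, -2.874)
(s₃, t₃) = (2.226, -2.874) − 0.02·(14.934, -3.522) = (1.92732, -2.80356)

(1.92732, -2.80356)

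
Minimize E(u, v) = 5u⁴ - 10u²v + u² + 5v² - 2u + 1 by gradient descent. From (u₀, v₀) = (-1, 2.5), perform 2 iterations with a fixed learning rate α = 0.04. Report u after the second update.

∇E = (20u³ - 20uv + 2u - 2, -10u² + 10v)
(u₁, v₁) = (-1, 2.5) − 0.04·(26, 15) = (-2.04, 1.9)
(u₂, v₂) = (-2.04, 1.9) − 0.04·(-98.35328, -22.616) = (1.8941312, 2.80464)
u = 1.8941312

1.8941312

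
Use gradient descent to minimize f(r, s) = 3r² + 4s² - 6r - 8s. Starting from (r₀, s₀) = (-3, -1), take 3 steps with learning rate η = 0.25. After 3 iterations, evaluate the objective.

∇f = (6r - 6, 8s - 8)
Step 1: at (-3, -1), ∇f = (-24, -16) → (-3, -1) − 0.25·(-24, -16) = (3, 3)
Step 2: at (3, 3), ∇f = (12, 16) → (3, 3) − 0.25·(12, 16) = (0, -1)
Step 3: at (0, -1), ∇f = (-6, -16) → (0, -1) − 0.25·(-6, -16) = (1.5, 3)
f(1.5, 3) = 9.75

9.75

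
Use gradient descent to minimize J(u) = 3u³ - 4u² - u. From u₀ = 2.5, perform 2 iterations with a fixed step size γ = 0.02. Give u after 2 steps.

J′(u) = 9u² - 8u - 1
Step 1: J′(2.5) = 35.25; u₁ = 2.5 − 0.02·35.25 = 1.795
Step 2: J′(1.795) = 13.638225; u₂ = 1.795 − 0.02·13.638225 = 1.5222355

1.5222355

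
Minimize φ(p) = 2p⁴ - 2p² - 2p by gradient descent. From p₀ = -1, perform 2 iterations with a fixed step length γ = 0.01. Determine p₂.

-0.89115328

φ′(p) = 8p³ - 4p - 2
Step 1: φ′(-1) = -6; p₁ = -1 − 0.01·(-6) = -0.94
Step 2: φ′(-0.94) = -4.884672; p₂ = -0.94 − 0.01·(-4.884672) = -0.89115328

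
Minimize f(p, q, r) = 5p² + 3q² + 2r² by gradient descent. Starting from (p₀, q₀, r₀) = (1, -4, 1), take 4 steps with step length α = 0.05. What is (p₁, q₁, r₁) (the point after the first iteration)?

(0.5, -2.8, 0.8)

∇f = (10p, 6q, 4r)
Step 1: at (1, -4, 1), ∇f = (10, -24, 4) → (1, -4, 1) − 0.05·(10, -24, 4) = (0.5, -2.8, 0.8)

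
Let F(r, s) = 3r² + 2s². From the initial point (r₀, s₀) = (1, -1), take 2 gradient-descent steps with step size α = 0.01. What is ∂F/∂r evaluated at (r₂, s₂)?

5.3016

∇F = (6r, 4s)
Step 1: at (1, -1), ∇F = (6, -4) → (1, -1) − 0.01·(6, -4) = (0.94, -0.96)
Step 2: at (0.94, -0.96), ∇F = (5.64, -3.84) → (0.94, -0.96) − 0.01·(5.64, -3.84) = (0.8836, -0.9216)
∂F/∂r at (0.8836, -0.9216) = 5.3016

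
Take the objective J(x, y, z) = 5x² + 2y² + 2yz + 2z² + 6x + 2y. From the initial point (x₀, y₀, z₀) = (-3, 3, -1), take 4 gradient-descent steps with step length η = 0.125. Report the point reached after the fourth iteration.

∇J = (10x + 6, 4y + 2z + 2, 2y + 4z)
Step 1: at (-3, 3, -1), ∇J = (-24, 12, 2) → (-3, 3, -1) − 0.125·(-24, 12, 2) = (0, 1.5, -1.25)
Step 2: at (0, 1.5, -1.25), ∇J = (6, 5.5, -2) → (0, 1.5, -1.25) − 0.125·(6, 5.5, -2) = (-0.75, 0.8125, -1)
Step 3: at (-0.75, 0.8125, -1), ∇J = (-1.5, 3.25, -2.375) → (-0.75, 0.8125, -1) − 0.125·(-1.5, 3.25, -2.375) = (-0.5625, 0.40625, -0.703125)
Step 4: at (-0.5625, 0.40625, -0.703125), ∇J = (0.375, 2.21875, -2) → (-0.5625, 0.40625, -0.703125) − 0.125·(0.375, 2.21875, -2) = (-0.609375, 0.12890625, -0.453125)

(-0.609375, 0.12890625, -0.453125)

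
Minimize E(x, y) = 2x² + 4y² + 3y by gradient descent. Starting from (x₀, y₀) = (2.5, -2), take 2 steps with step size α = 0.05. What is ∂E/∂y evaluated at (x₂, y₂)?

∇E = (4x, 8y + 3)
(x₁, y₁) = (2.5, -2) − 0.05·(10, -13) = (2, -1.35)
(x₂, y₂) = (2, -1.35) − 0.05·(8, -7.8) = (1.6, -0.96)
∂E/∂y at (1.6, -0.96) = -4.68

-4.68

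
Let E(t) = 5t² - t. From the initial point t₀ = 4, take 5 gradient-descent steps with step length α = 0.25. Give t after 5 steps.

-29.515625

E′(t) = 10t - 1
t₁ = 4 − 0.25·39 = -5.75
t₂ = -5.75 − 0.25·(-58.5) = 8.875
t₃ = 8.875 − 0.25·87.75 = -13.0625
t₄ = -13.0625 − 0.25·(-131.625) = 19.84375
t₅ = 19.84375 − 0.25·197.4375 = -29.515625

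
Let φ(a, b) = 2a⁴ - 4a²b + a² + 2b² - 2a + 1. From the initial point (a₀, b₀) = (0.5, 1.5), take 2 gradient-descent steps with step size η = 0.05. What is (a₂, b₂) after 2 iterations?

∇φ = (8a³ - 8ab + 2a - 2, -4a² + 4b)
(a₁, b₁) = (0.5, 1.5) − 0.05·(-6, 5) = (0.8, 1.25)
(a₂, b₂) = (0.8, 1.25) − 0.05·(-4.304, 2.44) = (1.0152, 1.128)

(1.0152, 1.128)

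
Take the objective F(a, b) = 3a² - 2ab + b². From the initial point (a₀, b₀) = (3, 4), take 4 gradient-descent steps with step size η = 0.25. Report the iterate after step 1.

(0.5, 3.5)

∇F = (6a - 2b, -2a + 2b)
Step 1: at (3, 4), ∇F = (10, 2) → (3, 4) − 0.25·(10, 2) = (0.5, 3.5)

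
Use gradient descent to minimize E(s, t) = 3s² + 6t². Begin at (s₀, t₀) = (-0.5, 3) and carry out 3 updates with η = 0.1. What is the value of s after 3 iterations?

-0.032

∇E = (6s, 12t)
Step 1: at (-0.5, 3), ∇E = (-3, 36) → (-0.5, 3) − 0.1·(-3, 36) = (-0.2, -0.6)
Step 2: at (-0.2, -0.6), ∇E = (-1.2, -7.2) → (-0.2, -0.6) − 0.1·(-1.2, -7.2) = (-0.08, 0.12)
Step 3: at (-0.08, 0.12), ∇E = (-0.48, 1.44) → (-0.08, 0.12) − 0.1·(-0.48, 1.44) = (-0.032, -0.024)
s = -0.032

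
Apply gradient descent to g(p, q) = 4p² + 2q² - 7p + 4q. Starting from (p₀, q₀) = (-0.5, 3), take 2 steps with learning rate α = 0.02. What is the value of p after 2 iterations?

-0.0952

∇g = (8p - 7, 4q + 4)
(p₁, q₁) = (-0.5, 3) − 0.02·(-11, 16) = (-0.28, 2.68)
(p₂, q₂) = (-0.28, 2.68) − 0.02·(-9.24, 14.72) = (-0.0952, 2.3856)
p = -0.0952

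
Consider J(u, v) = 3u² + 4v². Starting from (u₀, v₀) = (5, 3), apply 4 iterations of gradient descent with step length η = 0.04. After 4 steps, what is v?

0.64144128

∇J = (6u, 8v)
(u₁, v₁) = (5, 3) − 0.04·(30, 24) = (3.8, 2.04)
(u₂, v₂) = (3.8, 2.04) − 0.04·(22.8, 16.32) = (2.888, 1.3872)
(u₃, v₃) = (2.888, 1.3872) − 0.04·(17.328, 11.0976) = (2.19488, 0.943296)
(u₄, v₄) = (2.19488, 0.943296) − 0.04·(13.16928, 7.546368) = (1.6681088, 0.64144128)
v = 0.64144128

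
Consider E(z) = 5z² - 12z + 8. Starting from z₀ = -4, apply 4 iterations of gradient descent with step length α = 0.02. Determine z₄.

-0.92992

E′(z) = 10z - 12
z₁ = -4 − 0.02·(-52) = -2.96
z₂ = -2.96 − 0.02·(-41.6) = -2.128
z₃ = -2.128 − 0.02·(-33.28) = -1.4624
z₄ = -1.4624 − 0.02·(-26.624) = -0.92992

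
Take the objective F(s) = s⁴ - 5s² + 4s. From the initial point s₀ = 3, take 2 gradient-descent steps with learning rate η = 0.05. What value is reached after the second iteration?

F′(s) = 4s³ - 10s + 4
s₁ = 3 − 0.05·82 = -1.1
s₂ = -1.1 − 0.05·9.676 = -1.5838

-1.5838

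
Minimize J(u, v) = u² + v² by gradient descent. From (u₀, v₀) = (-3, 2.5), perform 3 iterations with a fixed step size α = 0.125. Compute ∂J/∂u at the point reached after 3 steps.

-2.53125

∇J = (2u, 2v)
Step 1: at (-3, 2.5), ∇J = (-6, 5) → (-3, 2.5) − 0.125·(-6, 5) = (-2.25, 1.875)
Step 2: at (-2.25, 1.875), ∇J = (-4.5, 3.75) → (-2.25, 1.875) − 0.125·(-4.5, 3.75) = (-1.6875, 1.40625)
Step 3: at (-1.6875, 1.40625), ∇J = (-3.375, 2.8125) → (-1.6875, 1.40625) − 0.125·(-3.375, 2.8125) = (-1.265625, 1.0546875)
∂J/∂u at (-1.265625, 1.0546875) = -2.53125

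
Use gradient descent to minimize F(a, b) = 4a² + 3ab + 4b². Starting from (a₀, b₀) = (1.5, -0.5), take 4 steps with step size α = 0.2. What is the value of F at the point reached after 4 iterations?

∇F = (8a + 3b, 3a + 8b)
(a₁, b₁) = (1.5, -0.5) − 0.2·(10.5, 0.5) = (-0.6, -0.6)
(a₂, b₂) = (-0.6, -0.6) − 0.2·(-6.6, -6.6) = (0.72, 0.72)
(a₃, b₃) = (0.72, 0.72) − 0.2·(7.92, 7.92) = (-0.864, -0.864)
(a₄, b₄) = (-0.864, -0.864) − 0.2·(-9.504, -9.504) = (1.0368, 1.0368)
F(1.0368, 1.0368) = 11.82449664

11.82449664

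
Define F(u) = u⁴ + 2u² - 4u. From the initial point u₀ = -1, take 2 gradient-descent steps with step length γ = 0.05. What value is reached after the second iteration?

F′(u) = 4u³ + 4u - 4
u₁ = -1 − 0.05·(-12) = -0.4
u₂ = -0.4 − 0.05·(-5.856) = -0.1072

-0.1072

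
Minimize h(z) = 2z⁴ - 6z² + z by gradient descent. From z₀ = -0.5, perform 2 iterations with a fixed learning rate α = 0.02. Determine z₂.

-0.75066752

h′(z) = 8z³ - 12z + 1
Step 1: h′(-0.5) = 6; z₁ = -0.5 − 0.02·6 = -0.62
Step 2: h′(-0.62) = 6.533376; z₂ = -0.62 − 0.02·6.533376 = -0.75066752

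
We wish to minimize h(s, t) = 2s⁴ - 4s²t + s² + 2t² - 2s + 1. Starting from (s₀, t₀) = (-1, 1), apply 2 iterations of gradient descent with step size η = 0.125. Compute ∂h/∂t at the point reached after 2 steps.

∇h = (8s³ - 8st + 2s - 2, -4s² + 4t)
Step 1: at (-1, 1), ∇h = (-4, 0) → (-1, 1) − 0.125·(-4, 0) = (-0.5, 1)
Step 2: at (-0.5, 1), ∇h = (0, 3) → (-0.5, 1) − 0.125·(0, 3) = (-0.5, 0.625)
∂h/∂t at (-0.5, 0.625) = 1.5

1.5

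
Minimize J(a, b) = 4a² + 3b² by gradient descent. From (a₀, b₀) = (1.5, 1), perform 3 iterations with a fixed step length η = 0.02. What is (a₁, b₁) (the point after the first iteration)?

(1.26, 0.88)

∇J = (8a, 6b)
Step 1: at (1.5, 1), ∇J = (12, 6) → (1.5, 1) − 0.02·(12, 6) = (1.26, 0.88)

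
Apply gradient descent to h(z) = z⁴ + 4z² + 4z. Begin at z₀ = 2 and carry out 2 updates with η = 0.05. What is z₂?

h′(z) = 4z³ + 8z + 4
z₁ = 2 − 0.05·52 = -0.6
z₂ = -0.6 − 0.05·(-1.664) = -0.5168

-0.5168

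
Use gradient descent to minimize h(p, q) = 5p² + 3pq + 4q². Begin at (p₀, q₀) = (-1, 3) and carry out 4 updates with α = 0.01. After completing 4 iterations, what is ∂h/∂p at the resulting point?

-2.56183209

∇h = (10p + 3q, 3p + 8q)
(p₁, q₁) = (-1, 3) − 0.01·(-1, 21) = (-0.99, 2.79)
(p₂, q₂) = (-0.99, 2.79) − 0.01·(-1.53, 19.35) = (-0.9747, 2.5965)
(p₃, q₃) = (-0.9747, 2.5965) − 0.01·(-1.9575, 17.8479) = (-0.955125, 2.418021)
(p₄, q₄) = (-0.955125, 2.418021) − 0.01·(-2.297187, 16.478793) = (-0.93215313, 2.25323307)
∂h/∂p at (-0.93215313, 2.25323307) = -2.56183209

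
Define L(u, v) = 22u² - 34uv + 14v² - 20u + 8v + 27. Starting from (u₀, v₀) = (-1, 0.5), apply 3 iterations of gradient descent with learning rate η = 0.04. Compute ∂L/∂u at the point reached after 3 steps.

∇L = (44u - 34v - 20, -34u + 28v + 8)
(u₁, v₁) = (-1, 0.5) − 0.04·(-81, 56) = (2.24, -1.74)
(u₂, v₂) = (2.24, -1.74) − 0.04·(137.72, -116.88) = (-3.2688, 2.9352)
(u₃, v₃) = (-3.2688, 2.9352) − 0.04·(-263.624, 201.3248) = (7.27616, -5.117792)
∂L/∂u at (7.27616, -5.117792) = 474.155968

474.155968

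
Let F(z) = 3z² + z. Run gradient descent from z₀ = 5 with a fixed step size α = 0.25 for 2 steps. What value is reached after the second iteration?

F′(z) = 6z + 1
z₁ = 5 − 0.25·31 = -2.75
z₂ = -2.75 − 0.25·(-15.5) = 1.125

1.125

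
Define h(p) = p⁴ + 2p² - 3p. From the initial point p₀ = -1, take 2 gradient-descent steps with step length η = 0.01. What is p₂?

h′(p) = 4p³ + 4p - 3
p₁ = -1 − 0.01·(-11) = -0.89
p₂ = -0.89 − 0.01·(-9.379876) = -0.79620124

-0.79620124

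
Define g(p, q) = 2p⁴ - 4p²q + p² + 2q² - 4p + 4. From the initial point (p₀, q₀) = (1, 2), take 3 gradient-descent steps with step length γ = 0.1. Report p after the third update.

0.1432832

∇g = (8p³ - 8pq + 2p - 4, -4p² + 4q)
Step 1: at (1, 2), ∇g = (-10, 4) → (1, 2) − 0.1·(-10, 4) = (2, 1.6)
Step 2: at (2, 1.6), ∇g = (38.4, -9.6) → (2, 1.6) − 0.1·(38.4, -9.6) = (-1.84, 2.56)
Step 3: at (-1.84, 2.56), ∇g = (-19.832832, -3.3024) → (-1.84, 2.56) − 0.1·(-19.832832, -3.3024) = (0.1432832, 2.89024)
p = 0.1432832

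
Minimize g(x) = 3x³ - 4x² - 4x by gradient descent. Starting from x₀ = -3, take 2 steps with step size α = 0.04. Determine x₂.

g′(x) = 9x² - 8x - 4
x₁ = -3 − 0.04·101 = -7.04
x₂ = -7.04 − 0.04·498.3744 = -26.974976

-26.974976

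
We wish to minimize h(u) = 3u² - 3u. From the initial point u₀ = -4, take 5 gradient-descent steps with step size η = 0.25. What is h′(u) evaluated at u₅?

h′(u) = 6u - 3
u₁ = -4 − 0.25·(-27) = 2.75
u₂ = 2.75 − 0.25·13.5 = -0.625
u₃ = -0.625 − 0.25·(-6.75) = 1.0625
u₄ = 1.0625 − 0.25·3.375 = 0.21875
u₅ = 0.21875 − 0.25·(-1.6875) = 0.640625
h′(u) at (0.640625) = 0.84375

0.84375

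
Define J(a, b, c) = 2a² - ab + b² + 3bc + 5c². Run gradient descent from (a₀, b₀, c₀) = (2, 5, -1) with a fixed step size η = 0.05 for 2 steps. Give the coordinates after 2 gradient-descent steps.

∇J = (4a - b, -a + 2b + 3c, 3b + 10c)
(a₁, b₁, c₁) = (2, 5, -1) − 0.05·(3, 5, 5) = (1.85, 4.75, -1.25)
(a₂, b₂, c₂) = (1.85, 4.75, -1.25) − 0.05·(2.65, 3.9, 1.75) = (1.7175, 4.555, -1.3375)

(1.7175, 4.555, -1.3375)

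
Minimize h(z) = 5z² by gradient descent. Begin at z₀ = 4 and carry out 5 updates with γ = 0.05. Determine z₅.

h′(z) = 10z
Step 1: h′(4) = 40; z₁ = 4 − 0.05·40 = 2
Step 2: h′(2) = 20; z₂ = 2 − 0.05·20 = 1
Step 3: h′(1) = 10; z₃ = 1 − 0.05·10 = 0.5
Step 4: h′(0.5) = 5; z₄ = 0.5 − 0.05·5 = 0.25
Step 5: h′(0.25) = 2.5; z₅ = 0.25 − 0.05·2.5 = 0.125

0.125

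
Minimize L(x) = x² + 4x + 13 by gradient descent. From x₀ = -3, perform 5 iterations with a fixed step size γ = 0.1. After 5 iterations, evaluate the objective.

L′(x) = 2x + 4
x₁ = -3 − 0.1·(-2) = -2.8
x₂ = -2.8 − 0.1·(-1.6) = -2.64
x₃ = -2.64 − 0.1·(-1.28) = -2.512
x₄ = -2.512 − 0.1·(-1.024) = -2.4096
x₅ = -2.4096 − 0.1·(-0.8192) = -2.32768
L(-2.32768) = 9.1073741824

9.1073741824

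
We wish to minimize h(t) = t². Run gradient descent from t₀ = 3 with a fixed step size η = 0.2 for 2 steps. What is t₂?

1.08

h′(t) = 2t
Step 1: h′(3) = 6; t₁ = 3 − 0.2·6 = 1.8
Step 2: h′(1.8) = 3.6; t₂ = 1.8 − 0.2·3.6 = 1.08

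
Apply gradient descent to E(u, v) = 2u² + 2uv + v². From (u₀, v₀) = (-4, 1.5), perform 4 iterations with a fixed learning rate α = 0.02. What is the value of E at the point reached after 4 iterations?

∇E = (4u + 2v, 2u + 2v)
(u₁, v₁) = (-4, 1.5) − 0.02·(-13, -5) = (-3.74, 1.6)
(u₂, v₂) = (-3.74, 1.6) − 0.02·(-11.76, -4.28) = (-3.5048, 1.6856)
(u₃, v₃) = (-3.5048, 1.6856) − 0.02·(-10.648, -3.6384) = (-3.29184, 1.758368)
(u₄, v₄) = (-3.29184, 1.758368) − 0.02·(-9.650624, -3.066944) = (-3.09882752, 1.81970688)
E(-3.09882752, 1.81970688) = 11.23888161038336

11.23888161038336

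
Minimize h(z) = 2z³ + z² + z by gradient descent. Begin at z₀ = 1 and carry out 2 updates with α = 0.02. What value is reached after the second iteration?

h′(z) = 6z² + 2z + 1
Step 1: h′(1) = 9; z₁ = 1 − 0.02·9 = 0.82
Step 2: h′(0.82) = 6.6744; z₂ = 0.82 − 0.02·6.6744 = 0.686512

0.686512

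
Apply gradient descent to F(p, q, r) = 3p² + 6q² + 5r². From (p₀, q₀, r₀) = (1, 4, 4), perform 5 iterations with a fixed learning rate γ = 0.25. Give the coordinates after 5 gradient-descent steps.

(-0.03125, -128, -30.375)

∇F = (6p, 12q, 10r)
Step 1: at (1, 4, 4), ∇F = (6, 48, 40) → (1, 4, 4) − 0.25·(6, 48, 40) = (-0.5, -8, -6)
Step 2: at (-0.5, -8, -6), ∇F = (-3, -96, -60) → (-0.5, -8, -6) − 0.25·(-3, -96, -60) = (0.25, 16, 9)
Step 3: at (0.25, 16, 9), ∇F = (1.5, 192, 90) → (0.25, 16, 9) − 0.25·(1.5, 192, 90) = (-0.125, -32, -13.5)
Step 4: at (-0.125, -32, -13.5), ∇F = (-0.75, -384, -135) → (-0.125, -32, -13.5) − 0.25·(-0.75, -384, -135) = (0.0625, 64, 20.25)
Step 5: at (0.0625, 64, 20.25), ∇F = (0.375, 768, 202.5) → (0.0625, 64, 20.25) − 0.25·(0.375, 768, 202.5) = (-0.03125, -128, -30.375)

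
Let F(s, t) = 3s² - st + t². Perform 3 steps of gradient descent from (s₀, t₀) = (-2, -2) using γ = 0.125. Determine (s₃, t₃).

(-0.27734375, -1.10546875)

∇F = (6s - t, -s + 2t)
(s₁, t₁) = (-2, -2) − 0.125·(-10, -2) = (-0.75, -1.75)
(s₂, t₂) = (-0.75, -1.75) − 0.125·(-2.75, -2.75) = (-0.40625, -1.40625)
(s₃, t₃) = (-0.40625, -1.40625) − 0.125·(-1.03125, -2.40625) = (-0.27734375, -1.10546875)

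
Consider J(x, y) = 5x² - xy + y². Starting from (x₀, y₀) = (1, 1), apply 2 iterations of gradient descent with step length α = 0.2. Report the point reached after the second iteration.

(0.96, 0.32)

∇J = (10x - y, -x + 2y)
(x₁, y₁) = (1, 1) − 0.2·(9, 1) = (-0.8, 0.8)
(x₂, y₂) = (-0.8, 0.8) − 0.2·(-8.8, 2.4) = (0.96, 0.32)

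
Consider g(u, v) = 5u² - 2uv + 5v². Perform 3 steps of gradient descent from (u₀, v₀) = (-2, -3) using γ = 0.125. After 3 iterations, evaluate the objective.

0.046875

∇g = (10u - 2v, -2u + 10v)
Step 1: at (-2, -3), ∇g = (-14, -26) → (-2, -3) − 0.125·(-14, -26) = (-0.25, 0.25)
Step 2: at (-0.25, 0.25), ∇g = (-3, 3) → (-0.25, 0.25) − 0.125·(-3, 3) = (0.125, -0.125)
Step 3: at (0.125, -0.125), ∇g = (1.5, -1.5) → (0.125, -0.125) − 0.125·(1.5, -1.5) = (-0.0625, 0.0625)
g(-0.0625, 0.0625) = 0.046875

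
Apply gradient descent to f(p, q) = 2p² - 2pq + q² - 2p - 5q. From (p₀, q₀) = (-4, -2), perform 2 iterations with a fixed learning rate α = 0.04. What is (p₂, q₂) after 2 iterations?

∇f = (4p - 2q - 2, -2p + 2q - 5)
Step 1: at (-4, -2), ∇f = (-14, -1) → (-4, -2) − 0.04·(-14, -1) = (-3.44, -1.96)
Step 2: at (-3.44, -1.96), ∇f = (-11.84, -2.04) → (-3.44, -1.96) − 0.04·(-11.84, -2.04) = (-2.9664, -1.8784)

(-2.9664, -1.8784)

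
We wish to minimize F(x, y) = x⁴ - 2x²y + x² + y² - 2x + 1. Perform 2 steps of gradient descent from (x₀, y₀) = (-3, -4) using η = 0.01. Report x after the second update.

∇F = (4x³ - 4xy + 2x - 2, -2x² + 2y)
(x₁, y₁) = (-3, -4) − 0.01·(-164, -26) = (-1.36, -3.74)
(x₂, y₂) = (-1.36, -3.74) − 0.01·(-35.127424, -11.1792) = (-1.00872576, -3.628208)
x = -1.00872576

-1.00872576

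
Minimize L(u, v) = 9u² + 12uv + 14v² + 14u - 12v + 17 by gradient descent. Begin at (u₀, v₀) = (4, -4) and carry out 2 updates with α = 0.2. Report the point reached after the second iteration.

(-20.32, -40.48)

∇L = (18u + 12v + 14, 12u + 28v - 12)
Step 1: at (4, -4), ∇L = (38, -76) → (4, -4) − 0.2·(38, -76) = (-3.6, 11.2)
Step 2: at (-3.6, 11.2), ∇L = (83.6, 258.4) → (-3.6, 11.2) − 0.2·(83.6, 258.4) = (-20.32, -40.48)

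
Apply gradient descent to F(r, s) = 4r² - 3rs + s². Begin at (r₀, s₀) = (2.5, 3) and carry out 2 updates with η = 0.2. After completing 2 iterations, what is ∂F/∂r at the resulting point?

∇F = (8r - 3s, -3r + 2s)
Step 1: at (2.5, 3), ∇F = (11, -1.5) → (2.5, 3) − 0.2·(11, -1.5) = (0.3, 3.3)
Step 2: at (0.3, 3.3), ∇F = (-7.5, 5.7) → (0.3, 3.3) − 0.2·(-7.5, 5.7) = (1.8, 2.16)
∂F/∂r at (1.8, 2.16) = 7.92

7.92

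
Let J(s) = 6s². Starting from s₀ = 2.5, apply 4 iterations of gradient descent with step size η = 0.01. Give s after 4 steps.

J′(s) = 12s
Step 1: J′(2.5) = 30; s₁ = 2.5 − 0.01·30 = 2.2
Step 2: J′(2.2) = 26.4; s₂ = 2.2 − 0.01·26.4 = 1.936
Step 3: J′(1.936) = 23.232; s₃ = 1.936 − 0.01·23.232 = 1.70368
Step 4: J′(1.70368) = 20.44416; s₄ = 1.70368 − 0.01·20.44416 = 1.4992384

1.4992384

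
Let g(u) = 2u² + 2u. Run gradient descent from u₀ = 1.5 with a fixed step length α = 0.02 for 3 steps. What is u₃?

1.057376

g′(u) = 4u + 2
u₁ = 1.5 − 0.02·8 = 1.34
u₂ = 1.34 − 0.02·7.36 = 1.1928
u₃ = 1.1928 − 0.02·6.7712 = 1.057376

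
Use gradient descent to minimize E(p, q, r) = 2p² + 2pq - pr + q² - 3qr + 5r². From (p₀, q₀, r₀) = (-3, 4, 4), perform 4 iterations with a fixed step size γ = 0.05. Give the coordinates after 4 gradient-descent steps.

∇E = (4p + 2q - r, 2p + 2q - 3r, -p - 3q + 10r)
(p₁, q₁, r₁) = (-3, 4, 4) − 0.05·(-8, -10, 31) = (-2.6, 4.5, 2.45)
(p₂, q₂, r₂) = (-2.6, 4.5, 2.45) − 0.05·(-3.85, -3.55, 13.6) = (-2.4075, 4.6775, 1.77)
(p₃, q₃, r₃) = (-2.4075, 4.6775, 1.77) − 0.05·(-2.045, -0.77, 6.075) = (-2.30525, 4.716, 1.46625)
(p₄, q₄, r₄) = (-2.30525, 4.716, 1.46625) − 0.05·(-1.25525, 0.42275, 2.81975) = (-2.2424875, 4.6948625, 1.3252625)

(-2.2424875, 4.6948625, 1.3252625)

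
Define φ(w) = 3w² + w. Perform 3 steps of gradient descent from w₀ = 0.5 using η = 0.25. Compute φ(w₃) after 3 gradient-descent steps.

-0.0625

φ′(w) = 6w + 1
w₁ = 0.5 − 0.25·4 = -0.5
w₂ = -0.5 − 0.25·(-2) = 0
w₃ = 0 − 0.25·1 = -0.25
φ(-0.25) = -0.0625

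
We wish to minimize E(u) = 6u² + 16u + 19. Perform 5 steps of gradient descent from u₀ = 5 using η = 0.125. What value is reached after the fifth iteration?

E′(u) = 12u + 16
u₁ = 5 − 0.125·76 = -4.5
u₂ = -4.5 − 0.125·(-38) = 0.25
u₃ = 0.25 − 0.125·19 = -2.125
u₄ = -2.125 − 0.125·(-9.5) = -0.9375
u₅ = -0.9375 − 0.125·4.75 = -1.53125

-1.53125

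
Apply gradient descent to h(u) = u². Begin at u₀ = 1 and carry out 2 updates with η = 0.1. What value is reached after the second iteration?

h′(u) = 2u
u₁ = 1 − 0.1·2 = 0.8
u₂ = 0.8 − 0.1·1.6 = 0.64

0.64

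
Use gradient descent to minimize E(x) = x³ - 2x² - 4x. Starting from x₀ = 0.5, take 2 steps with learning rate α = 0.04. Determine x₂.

E′(x) = 3x² - 4x - 4
Step 1: E′(0.5) = -5.25; x₁ = 0.5 − 0.04·(-5.25) = 0.71
Step 2: E′(0.71) = -5.3277; x₂ = 0.71 − 0.04·(-5.3277) = 0.923108

0.923108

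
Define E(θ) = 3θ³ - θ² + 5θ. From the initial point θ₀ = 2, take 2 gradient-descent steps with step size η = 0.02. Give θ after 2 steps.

E′(θ) = 9θ² - 2θ + 5
Step 1: E′(2) = 37; θ₁ = 2 − 0.02·37 = 1.26
Step 2: E′(1.26) = 16.7684; θ₂ = 1.26 − 0.02·16.7684 = 0.924632

0.924632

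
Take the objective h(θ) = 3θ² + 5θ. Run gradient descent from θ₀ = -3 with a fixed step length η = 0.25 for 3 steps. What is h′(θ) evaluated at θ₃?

1.625

h′(θ) = 6θ + 5
θ₁ = -3 − 0.25·(-13) = 0.25
θ₂ = 0.25 − 0.25·6.5 = -1.375
θ₃ = -1.375 − 0.25·(-3.25) = -0.5625
h′(θ) at (-0.5625) = 1.625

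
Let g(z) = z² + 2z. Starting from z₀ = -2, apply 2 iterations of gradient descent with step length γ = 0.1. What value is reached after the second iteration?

g′(z) = 2z + 2
Step 1: g′(-2) = -2; z₁ = -2 − 0.1·(-2) = -1.8
Step 2: g′(-1.8) = -1.6; z₂ = -1.8 − 0.1·(-1.6) = -1.64

-1.64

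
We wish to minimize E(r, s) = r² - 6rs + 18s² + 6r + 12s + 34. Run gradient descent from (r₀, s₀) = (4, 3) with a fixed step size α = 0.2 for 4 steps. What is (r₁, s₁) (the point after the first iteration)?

(4.8, -16.2)

∇E = (2r - 6s + 6, -6r + 36s + 12)
Step 1: at (4, 3), ∇E = (-4, 96) → (4, 3) − 0.2·(-4, 96) = (4.8, -16.2)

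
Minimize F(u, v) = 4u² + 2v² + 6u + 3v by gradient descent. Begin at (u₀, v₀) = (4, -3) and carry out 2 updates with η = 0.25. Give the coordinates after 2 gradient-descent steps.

∇F = (8u + 6, 4v + 3)
Step 1: at (4, -3), ∇F = (38, -9) → (4, -3) − 0.25·(38, -9) = (-5.5, -0.75)
Step 2: at (-5.5, -0.75), ∇F = (-38, 0) → (-5.5, -0.75) − 0.25·(-38, 0) = (4, -0.75)

(4, -0.75)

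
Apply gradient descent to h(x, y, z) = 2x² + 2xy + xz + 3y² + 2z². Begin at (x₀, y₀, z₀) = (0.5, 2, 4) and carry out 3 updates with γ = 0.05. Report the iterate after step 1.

(0, 1.35, 3.175)

∇h = (4x + 2y + z, 2x + 6y, x + 4z)
(x₁, y₁, z₁) = (0.5, 2, 4) − 0.05·(10, 13, 16.5) = (0, 1.35, 3.175)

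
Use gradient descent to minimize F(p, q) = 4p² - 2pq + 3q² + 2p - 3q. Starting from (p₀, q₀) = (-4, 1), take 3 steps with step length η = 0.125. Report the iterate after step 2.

(-0.34375, 0.28125)

∇F = (8p - 2q + 2, -2p + 6q - 3)
Step 1: at (-4, 1), ∇F = (-32, 11) → (-4, 1) − 0.125·(-32, 11) = (0, -0.375)
Step 2: at (0, -0.375), ∇F = (2.75, -5.25) → (0, -0.375) − 0.125·(2.75, -5.25) = (-0.34375, 0.28125)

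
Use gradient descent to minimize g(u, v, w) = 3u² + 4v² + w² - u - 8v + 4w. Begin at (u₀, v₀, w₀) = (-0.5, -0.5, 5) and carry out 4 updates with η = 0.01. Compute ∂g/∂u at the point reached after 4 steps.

-3.12299584

∇g = (6u - 1, 8v - 8, 2w + 4)
Step 1: at (-0.5, -0.5, 5), ∇g = (-4, -12, 14) → (-0.5, -0.5, 5) − 0.01·(-4, -12, 14) = (-0.46, -0.38, 4.86)
Step 2: at (-0.46, -0.38, 4.86), ∇g = (-3.76, -11.04, 13.72) → (-0.46, -0.38, 4.86) − 0.01·(-3.76, -11.04, 13.72) = (-0.4224, -0.2696, 4.7228)
Step 3: at (-0.4224, -0.2696, 4.7228), ∇g = (-3.5344, -10.1568, 13.4456) → (-0.4224, -0.2696, 4.7228) − 0.01·(-3.5344, -10.1568, 13.4456) = (-0.387056, -0.168032, 4.588344)
Step 4: at (-0.387056, -0.168032, 4.588344), ∇g = (-3.322336, -9.344256, 13.176688) → (-0.387056, -0.168032, 4.588344) − 0.01·(-3.322336, -9.344256, 13.176688) = (-0.35383264, -0.07458944, 4.45657712)
∂g/∂u at (-0.35383264, -0.07458944, 4.45657712) = -3.12299584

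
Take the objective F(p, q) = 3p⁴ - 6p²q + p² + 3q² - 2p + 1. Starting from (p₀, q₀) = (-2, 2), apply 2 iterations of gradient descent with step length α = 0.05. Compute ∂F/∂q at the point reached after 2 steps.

-3.87061464

∇F = (12p³ - 12pq + 2p - 2, -6p² + 6q)
Step 1: at (-2, 2), ∇F = (-54, -12) → (-2, 2) − 0.05·(-54, -12) = (0.7, 2.6)
Step 2: at (0.7, 2.6), ∇F = (-18.324, 12.66) → (0.7, 2.6) − 0.05·(-18.324, 12.66) = (1.6162, 1.967)
∂F/∂q at (1.6162, 1.967) = -3.87061464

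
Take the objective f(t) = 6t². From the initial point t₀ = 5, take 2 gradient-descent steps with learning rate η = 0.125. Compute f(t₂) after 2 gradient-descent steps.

9.375

f′(t) = 12t
t₁ = 5 − 0.125·60 = -2.5
t₂ = -2.5 − 0.125·(-30) = 1.25
f(1.25) = 9.375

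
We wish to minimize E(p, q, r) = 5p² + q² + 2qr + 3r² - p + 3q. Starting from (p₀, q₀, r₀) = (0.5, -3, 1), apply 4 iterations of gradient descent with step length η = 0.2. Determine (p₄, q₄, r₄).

(0.5, -2.5008, 0.8528)

∇E = (10p - 1, 2q + 2r + 3, 2q + 6r)
(p₁, q₁, r₁) = (0.5, -3, 1) − 0.2·(4, -1, 0) = (-0.3, -2.8, 1)
(p₂, q₂, r₂) = (-0.3, -2.8, 1) − 0.2·(-4, -0.6, 0.4) = (0.5, -2.68, 0.92)
(p₃, q₃, r₃) = (0.5, -2.68, 0.92) − 0.2·(4, -0.52, 0.16) = (-0.3, -2.576, 0.888)
(p₄, q₄, r₄) = (-0.3, -2.576, 0.888) − 0.2·(-4, -0.376, 0.176) = (0.5, -2.5008, 0.8528)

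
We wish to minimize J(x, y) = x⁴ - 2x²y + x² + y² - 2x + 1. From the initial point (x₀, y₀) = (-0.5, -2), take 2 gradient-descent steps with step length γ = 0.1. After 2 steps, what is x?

0.23875

∇J = (4x³ - 4xy + 2x - 2, -2x² + 2y)
Step 1: at (-0.5, -2), ∇J = (-7.5, -4.5) → (-0.5, -2) − 0.1·(-7.5, -4.5) = (0.25, -1.55)
Step 2: at (0.25, -1.55), ∇J = (0.1125, -3.225) → (0.25, -1.55) − 0.1·(0.1125, -3.225) = (0.23875, -1.2275)
x = 0.23875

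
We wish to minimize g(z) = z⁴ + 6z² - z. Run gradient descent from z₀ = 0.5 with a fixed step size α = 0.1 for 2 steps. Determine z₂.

0.11005

g′(z) = 4z³ + 12z - 1
Step 1: g′(0.5) = 5.5; z₁ = 0.5 − 0.1·5.5 = -0.05
Step 2: g′(-0.05) = -1.6005; z₂ = -0.05 − 0.1·(-1.6005) = 0.11005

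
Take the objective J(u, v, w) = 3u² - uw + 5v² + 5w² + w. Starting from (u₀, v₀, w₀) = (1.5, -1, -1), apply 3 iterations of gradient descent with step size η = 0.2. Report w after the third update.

1.264

∇J = (6u - w, 10v, -u + 10w + 1)
(u₁, v₁, w₁) = (1.5, -1, -1) − 0.2·(10, -10, -10.5) = (-0.5, 1, 1.1)
(u₂, v₂, w₂) = (-0.5, 1, 1.1) − 0.2·(-4.1, 10, 12.5) = (0.32, -1, -1.4)
(u₃, v₃, w₃) = (0.32, -1, -1.4) − 0.2·(3.32, -10, -13.32) = (-0.344, 1, 1.264)
w = 1.264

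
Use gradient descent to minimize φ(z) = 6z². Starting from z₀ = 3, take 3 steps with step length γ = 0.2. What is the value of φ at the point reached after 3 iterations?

φ′(z) = 12z
z₁ = 3 − 0.2·36 = -4.2
z₂ = -4.2 − 0.2·(-50.4) = 5.88
z₃ = 5.88 − 0.2·70.56 = -8.232
φ(-8.232) = 406.594944

406.594944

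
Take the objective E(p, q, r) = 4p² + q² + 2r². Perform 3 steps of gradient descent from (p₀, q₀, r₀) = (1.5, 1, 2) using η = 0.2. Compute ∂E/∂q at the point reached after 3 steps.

∇E = (8p, 2q, 4r)
Step 1: at (1.5, 1, 2), ∇E = (12, 2, 8) → (1.5, 1, 2) − 0.2·(12, 2, 8) = (-0.9, 0.6, 0.4)
Step 2: at (-0.9, 0.6, 0.4), ∇E = (-7.2, 1.2, 1.6) → (-0.9, 0.6, 0.4) − 0.2·(-7.2, 1.2, 1.6) = (0.54, 0.36, 0.08)
Step 3: at (0.54, 0.36, 0.08), ∇E = (4.32, 0.72, 0.32) → (0.54, 0.36, 0.08) − 0.2·(4.32, 0.72, 0.32) = (-0.324, 0.216, 0.016)
∂E/∂q at (-0.324, 0.216, 0.016) = 0.432

0.432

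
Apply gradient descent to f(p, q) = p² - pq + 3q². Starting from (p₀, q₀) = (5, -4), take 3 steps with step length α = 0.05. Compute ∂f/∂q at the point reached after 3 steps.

∇f = (2p - q, -p + 6q)
(p₁, q₁) = (5, -4) − 0.05·(14, -29) = (4.3, -2.55)
(p₂, q₂) = (4.3, -2.55) − 0.05·(11.15, -19.6) = (3.7425, -1.57)
(p₃, q₃) = (3.7425, -1.57) − 0.05·(9.055, -13.1625) = (3.28975, -0.911875)
∂f/∂q at (3.28975, -0.911875) = -8.761

-8.761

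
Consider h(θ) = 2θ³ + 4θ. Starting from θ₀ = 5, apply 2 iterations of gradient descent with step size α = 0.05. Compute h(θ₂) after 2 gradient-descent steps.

-283.626387006

h′(θ) = 6θ² + 4
Step 1: h′(5) = 154; θ₁ = 5 − 0.05·154 = -2.7
Step 2: h′(-2.7) = 47.74; θ₂ = -2.7 − 0.05·47.74 = -5.087
h(-5.087) = -283.626387006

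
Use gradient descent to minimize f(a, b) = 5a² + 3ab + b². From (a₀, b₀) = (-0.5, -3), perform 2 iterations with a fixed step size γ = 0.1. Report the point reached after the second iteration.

(0.675, -2.07)

∇f = (10a + 3b, 3a + 2b)
(a₁, b₁) = (-0.5, -3) − 0.1·(-14, -7.5) = (0.9, -2.25)
(a₂, b₂) = (0.9, -2.25) − 0.1·(2.25, -1.8) = (0.675, -2.07)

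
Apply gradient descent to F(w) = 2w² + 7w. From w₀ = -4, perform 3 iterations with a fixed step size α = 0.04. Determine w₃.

F′(w) = 4w + 7
w₁ = -4 − 0.04·(-9) = -3.64
w₂ = -3.64 − 0.04·(-7.56) = -3.3376
w₃ = -3.3376 − 0.04·(-6.3504) = -3.083584

-3.083584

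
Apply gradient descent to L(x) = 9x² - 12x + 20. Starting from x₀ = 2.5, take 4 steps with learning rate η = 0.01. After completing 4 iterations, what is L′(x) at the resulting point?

L′(x) = 18x - 12
Step 1: L′(2.5) = 33; x₁ = 2.5 − 0.01·33 = 2.17
Step 2: L′(2.17) = 27.06; x₂ = 2.17 − 0.01·27.06 = 1.8994
Step 3: L′(1.8994) = 22.1892; x₃ = 1.8994 − 0.01·22.1892 = 1.677508
Step 4: L′(1.677508) = 18.195144; x₄ = 1.677508 − 0.01·18.195144 = 1.49555656
L′(x) at (1.49555656) = 14.92001808

14.92001808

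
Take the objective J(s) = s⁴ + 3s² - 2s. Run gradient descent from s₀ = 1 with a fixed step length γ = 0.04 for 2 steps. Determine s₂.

J′(s) = 4s³ + 6s - 2
Step 1: J′(1) = 8; s₁ = 1 − 0.04·8 = 0.68
Step 2: J′(0.68) = 3.337728; s₂ = 0.68 − 0.04·3.337728 = 0.54649088

0.54649088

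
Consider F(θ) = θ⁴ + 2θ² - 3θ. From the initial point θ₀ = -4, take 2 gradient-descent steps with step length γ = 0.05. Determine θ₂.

F′(θ) = 4θ³ + 4θ - 3
θ₁ = -4 − 0.05·(-275) = 9.75
θ₂ = 9.75 − 0.05·3743.4375 = -177.421875

-177.421875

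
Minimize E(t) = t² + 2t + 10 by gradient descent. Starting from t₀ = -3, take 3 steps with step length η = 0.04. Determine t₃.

E′(t) = 2t + 2
Step 1: E′(-3) = -4; t₁ = -3 − 0.04·(-4) = -2.84
Step 2: E′(-2.84) = -3.68; t₂ = -2.84 − 0.04·(-3.68) = -2.6928
Step 3: E′(-2.6928) = -3.3856; t₃ = -2.6928 − 0.04·(-3.3856) = -2.557376

-2.557376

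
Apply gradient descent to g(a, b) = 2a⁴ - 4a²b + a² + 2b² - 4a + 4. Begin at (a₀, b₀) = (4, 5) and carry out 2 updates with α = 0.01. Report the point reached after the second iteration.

∇g = (8a³ - 8ab + 2a - 4, -4a² + 4b)
(a₁, b₁) = (4, 5) − 0.01·(356, -44) = (0.44, 5.44)
(a₂, b₂) = (0.44, 5.44) − 0.01·(-21.587328, 20.9856) = (0.65587328, 5.230144)

(0.65587328, 5.230144)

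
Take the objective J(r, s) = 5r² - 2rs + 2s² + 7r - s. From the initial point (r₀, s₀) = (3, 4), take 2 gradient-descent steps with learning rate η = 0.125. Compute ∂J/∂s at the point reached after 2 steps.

4.625

∇J = (10r - 2s + 7, -2r + 4s - 1)
Step 1: at (3, 4), ∇J = (29, 9) → (3, 4) − 0.125·(29, 9) = (-0.625, 2.875)
Step 2: at (-0.625, 2.875), ∇J = (-5, 11.75) → (-0.625, 2.875) − 0.125·(-5, 11.75) = (0, 1.40625)
∂J/∂s at (0, 1.40625) = 4.625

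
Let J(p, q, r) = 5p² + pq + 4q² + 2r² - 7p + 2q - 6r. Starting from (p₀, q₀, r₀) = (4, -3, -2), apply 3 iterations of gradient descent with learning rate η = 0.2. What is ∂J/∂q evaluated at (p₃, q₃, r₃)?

∇J = (10p + q - 7, p + 8q + 2, 4r - 6)
Step 1: at (4, -3, -2), ∇J = (30, -18, -14) → (4, -3, -2) − 0.2·(30, -18, -14) = (-2, 0.6, 0.8)
Step 2: at (-2, 0.6, 0.8), ∇J = (-26.4, 4.8, -2.8) → (-2, 0.6, 0.8) − 0.2·(-26.4, 4.8, -2.8) = (3.28, -0.36, 1.36)
Step 3: at (3.28, -0.36, 1.36), ∇J = (25.44, 2.4, -0.56) → (3.28, -0.36, 1.36) − 0.2·(25.44, 2.4, -0.56) = (-1.808, -0.84, 1.472)
∂J/∂q at (-1.808, -0.84, 1.472) = -6.528

-6.528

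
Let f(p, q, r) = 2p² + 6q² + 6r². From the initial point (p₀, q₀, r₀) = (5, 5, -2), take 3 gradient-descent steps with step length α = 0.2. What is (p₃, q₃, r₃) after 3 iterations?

∇f = (4p, 12q, 12r)
(p₁, q₁, r₁) = (5, 5, -2) − 0.2·(20, 60, -24) = (1, -7, 2.8)
(p₂, q₂, r₂) = (1, -7, 2.8) − 0.2·(4, -84, 33.6) = (0.2, 9.8, -3.92)
(p₃, q₃, r₃) = (0.2, 9.8, -3.92) − 0.2·(0.8, 117.6, -47.04) = (0.04, -13.72, 5.488)

(0.04, -13.72, 5.488)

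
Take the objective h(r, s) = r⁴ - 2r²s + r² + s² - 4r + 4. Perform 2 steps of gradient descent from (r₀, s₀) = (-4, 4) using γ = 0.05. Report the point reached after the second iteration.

(-35.4376, 8.524)

∇h = (4r³ - 4rs + 2r - 4, -2r² + 2s)
Step 1: at (-4, 4), ∇h = (-204, -24) → (-4, 4) − 0.05·(-204, -24) = (6.2, 5.2)
Step 2: at (6.2, 5.2), ∇h = (832.752, -66.48) → (6.2, 5.2) − 0.05·(832.752, -66.48) = (-35.4376, 8.524)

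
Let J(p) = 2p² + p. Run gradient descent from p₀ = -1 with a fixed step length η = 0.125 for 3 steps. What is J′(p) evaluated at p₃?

-0.375

J′(p) = 4p + 1
Step 1: J′(-1) = -3; p₁ = -1 − 0.125·(-3) = -0.625
Step 2: J′(-0.625) = -1.5; p₂ = -0.625 − 0.125·(-1.5) = -0.4375
Step 3: J′(-0.4375) = -0.75; p₃ = -0.4375 − 0.125·(-0.75) = -0.34375
J′(p) at (-0.34375) = -0.375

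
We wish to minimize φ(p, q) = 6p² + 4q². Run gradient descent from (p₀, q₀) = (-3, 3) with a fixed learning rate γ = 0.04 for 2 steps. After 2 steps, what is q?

∇φ = (12p, 8q)
Step 1: at (-3, 3), ∇φ = (-36, 24) → (-3, 3) − 0.04·(-36, 24) = (-1.56, 2.04)
Step 2: at (-1.56, 2.04), ∇φ = (-18.72, 16.32) → (-1.56, 2.04) − 0.04·(-18.72, 16.32) = (-0.8112, 1.3872)
q = 1.3872

1.3872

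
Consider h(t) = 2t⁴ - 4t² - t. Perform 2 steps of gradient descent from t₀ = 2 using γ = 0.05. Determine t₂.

h′(t) = 8t³ - 8t - 1
t₁ = 2 − 0.05·47 = -0.35
t₂ = -0.35 − 0.05·1.457 = -0.42285

-0.42285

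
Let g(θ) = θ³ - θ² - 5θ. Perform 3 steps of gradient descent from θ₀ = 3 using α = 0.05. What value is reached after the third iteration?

g′(θ) = 3θ² - 2θ - 5
Step 1: g′(3) = 16; θ₁ = 3 − 0.05·16 = 2.2
Step 2: g′(2.2) = 5.12; θ₂ = 2.2 − 0.05·5.12 = 1.944
Step 3: g′(1.944) = 2.449408; θ₃ = 1.944 − 0.05·2.449408 = 1.8215296

1.8215296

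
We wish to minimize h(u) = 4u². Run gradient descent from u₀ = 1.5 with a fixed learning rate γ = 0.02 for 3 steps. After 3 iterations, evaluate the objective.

h′(u) = 8u
Step 1: h′(1.5) = 12; u₁ = 1.5 − 0.02·12 = 1.26
Step 2: h′(1.26) = 10.08; u₂ = 1.26 − 0.02·10.08 = 1.0584
Step 3: h′(1.0584) = 8.4672; u₃ = 1.0584 − 0.02·8.4672 = 0.889056
h(0.889056) = 3.161682284544

3.161682284544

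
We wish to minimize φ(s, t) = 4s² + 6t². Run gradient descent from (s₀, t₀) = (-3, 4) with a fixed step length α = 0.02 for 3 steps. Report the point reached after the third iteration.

∇φ = (8s, 12t)
Step 1: at (-3, 4), ∇φ = (-24, 48) → (-3, 4) − 0.02·(-24, 48) = (-2.52, 3.04)
Step 2: at (-2.52, 3.04), ∇φ = (-20.16, 36.48) → (-2.52, 3.04) − 0.02·(-20.16, 36.48) = (-2.1168, 2.3104)
Step 3: at (-2.1168, 2.3104), ∇φ = (-16.9344, 27.7248) → (-2.1168, 2.3104) − 0.02·(-16.9344, 27.7248) = (-1.778112, 1.755904)

(-1.778112, 1.755904)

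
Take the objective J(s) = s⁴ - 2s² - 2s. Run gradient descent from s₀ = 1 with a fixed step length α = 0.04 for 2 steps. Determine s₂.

1.13124608

J′(s) = 4s³ - 4s - 2
Step 1: J′(1) = -2; s₁ = 1 − 0.04·(-2) = 1.08
Step 2: J′(1.08) = -1.281152; s₂ = 1.08 − 0.04·(-1.281152) = 1.13124608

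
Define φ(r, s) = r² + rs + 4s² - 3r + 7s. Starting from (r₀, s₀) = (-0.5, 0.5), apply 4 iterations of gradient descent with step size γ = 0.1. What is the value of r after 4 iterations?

∇φ = (2r + s - 3, r + 8s + 7)
Step 1: at (-0.5, 0.5), ∇φ = (-3.5, 10.5) → (-0.5, 0.5) − 0.1·(-3.5, 10.5) = (-0.15, -0.55)
Step 2: at (-0.15, -0.55), ∇φ = (-3.85, 2.45) → (-0.15, -0.55) − 0.1·(-3.85, 2.45) = (0.235, -0.795)
Step 3: at (0.235, -0.795), ∇φ = (-3.325, 0.875) → (0.235, -0.795) − 0.1·(-3.325, 0.875) = (0.5675, -0.8825)
Step 4: at (0.5675, -0.8825), ∇φ = (-2.7475, 0.5075) → (0.5675, -0.8825) − 0.1·(-2.7475, 0.5075) = (0.84225, -0.93325)
r = 0.84225

0.84225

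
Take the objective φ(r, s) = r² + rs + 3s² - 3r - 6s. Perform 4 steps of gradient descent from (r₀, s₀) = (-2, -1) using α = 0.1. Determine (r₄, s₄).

∇φ = (2r + s - 3, r + 6s - 6)
(r₁, s₁) = (-2, -1) − 0.1·(-8, -14) = (-1.2, 0.4)
(r₂, s₂) = (-1.2, 0.4) − 0.1·(-5, -4.8) = (-0.7, 0.88)
(r₃, s₃) = (-0.7, 0.88) − 0.1·(-3.52, -1.42) = (-0.348, 1.022)
(r₄, s₄) = (-0.348, 1.022) − 0.1·(-2.674, -0.216) = (-0.0806, 1.0436)

(-0.0806, 1.0436)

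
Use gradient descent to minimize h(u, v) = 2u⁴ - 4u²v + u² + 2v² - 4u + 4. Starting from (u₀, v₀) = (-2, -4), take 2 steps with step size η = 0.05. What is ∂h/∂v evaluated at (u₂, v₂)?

∇h = (8u³ - 8uv + 2u - 4, -4u² + 4v)
Step 1: at (-2, -4), ∇h = (-136, -32) → (-2, -4) − 0.05·(-136, -32) = (4.8, -2.4)
Step 2: at (4.8, -2.4), ∇h = (982.496, -101.76) → (4.8, -2.4) − 0.05·(982.496, -101.76) = (-44.3248, 2.688)
∂h/∂v at (-44.3248, 2.688) = -7847.99958016

-7847.99958016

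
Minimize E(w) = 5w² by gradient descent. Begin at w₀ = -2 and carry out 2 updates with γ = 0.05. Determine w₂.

E′(w) = 10w
w₁ = -2 − 0.05·(-20) = -1
w₂ = -1 − 0.05·(-10) = -0.5

-0.5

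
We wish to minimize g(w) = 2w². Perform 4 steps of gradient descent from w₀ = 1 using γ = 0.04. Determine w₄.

g′(w) = 4w
w₁ = 1 − 0.04·4 = 0.84
w₂ = 0.84 − 0.04·3.36 = 0.7056
w₃ = 0.7056 − 0.04·2.8224 = 0.592704
w₄ = 0.592704 − 0.04·2.370816 = 0.49787136

0.49787136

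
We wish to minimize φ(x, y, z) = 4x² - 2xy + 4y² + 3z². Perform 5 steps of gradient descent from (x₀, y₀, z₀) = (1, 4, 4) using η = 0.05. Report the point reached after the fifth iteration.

(0.3733, 0.46705, 0.67228)

∇φ = (8x - 2y, -2x + 8y, 6z)
(x₁, y₁, z₁) = (1, 4, 4) − 0.05·(0, 30, 24) = (1, 2.5, 2.8)
(x₂, y₂, z₂) = (1, 2.5, 2.8) − 0.05·(3, 18, 16.8) = (0.85, 1.6, 1.96)
(x₃, y₃, z₃) = (0.85, 1.6, 1.96) − 0.05·(3.6, 11.1, 11.76) = (0.67, 1.045, 1.372)
(x₄, y₄, z₄) = (0.67, 1.045, 1.372) − 0.05·(3.27, 7.02, 8.232) = (0.5065, 0.694, 0.9604)
(x₅, y₅, z₅) = (0.5065, 0.694, 0.9604) − 0.05·(2.664, 4.539, 5.7624) = (0.3733, 0.46705, 0.67228)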